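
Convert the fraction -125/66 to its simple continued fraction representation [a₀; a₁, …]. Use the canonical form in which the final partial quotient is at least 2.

Repeatedly divide and take the remainder:
-125 ÷ 66 → quotient -2, remainder 7
66 ÷ 7 → quotient 9, remainder 3
7 ÷ 3 → quotient 2, remainder 1
3 ÷ 1 → quotient 3, remainder 0

[-2; 9, 2, 3]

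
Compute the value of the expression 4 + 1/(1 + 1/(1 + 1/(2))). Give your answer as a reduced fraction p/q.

Start with 2.
1 + 1/(2/1) = 1 + 1/2 = 3/2
1 + 1/(3/2) = 1 + 2/3 = 5/3
4 + 1/(5/3) = 4 + 3/5 = 23/5

23/5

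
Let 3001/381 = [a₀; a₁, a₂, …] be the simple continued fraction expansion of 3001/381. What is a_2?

7

Repeatedly divide and take the remainder:
3001 = 7·381 + 334, so a_0 = 7
381 = 1·334 + 47, so a_1 = 1
334 = 7·47 + 5, so a_2 = 7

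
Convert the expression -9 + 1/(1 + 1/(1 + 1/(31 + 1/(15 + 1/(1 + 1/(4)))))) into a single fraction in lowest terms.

a_0 = -9: -9/1
a_1 = 1: -8/1
a_2 = 1: -17/2
a_3 = 31: -535/63
a_4 = 15: -8042/947
a_5 = 1: -8577/1010
a_6 = 4: -42350/4987

-42350/4987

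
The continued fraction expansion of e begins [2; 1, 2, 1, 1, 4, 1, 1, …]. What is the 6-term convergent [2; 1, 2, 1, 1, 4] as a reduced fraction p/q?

87/32

Compute successive convergents:
a_0 = 2: 2/1
a_1 = 1: 3/1
a_2 = 2: 8/3
a_3 = 1: 11/4
a_4 = 1: 19/7
a_5 = 4: 87/32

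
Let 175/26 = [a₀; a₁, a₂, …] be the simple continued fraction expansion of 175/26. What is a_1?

1

175 = 6·26 + 19, so a_0 = 6
26 = 1·19 + 7, so a_1 = 1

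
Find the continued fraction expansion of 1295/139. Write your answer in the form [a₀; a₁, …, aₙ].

⌊1295/139⌋ = 9, remainder 44
⌊139/44⌋ = 3, remainder 7
⌊44/7⌋ = 6, remainder 2
⌊7/2⌋ = 3, remainder 1
⌊2/1⌋ = 2, remainder 0

[9; 3, 6, 3, 2]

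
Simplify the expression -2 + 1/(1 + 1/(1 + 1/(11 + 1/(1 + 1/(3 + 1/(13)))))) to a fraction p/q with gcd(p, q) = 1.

-1922/1299

Work from the innermost term outward:
Start with 13.
3 + 1/(13/1) = 3 + 1/13 = 40/13
1 + 1/(40/13) = 1 + 13/40 = 53/40
11 + 1/(53/40) = 11 + 40/53 = 623/53
1 + 1/(623/53) = 1 + 53/623 = 676/623
1 + 1/(676/623) = 1 + 623/676 = 1299/676
-2 + 1/(1299/676) = -2 + 676/1299 = -1922/1299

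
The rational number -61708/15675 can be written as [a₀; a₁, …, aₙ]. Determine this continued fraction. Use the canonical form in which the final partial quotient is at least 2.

-61708 ÷ 15675 → quotient -4, remainder 992
15675 ÷ 992 → quotient 15, remainder 795
992 ÷ 795 → quotient 1, remainder 197
795 ÷ 197 → quotient 4, remainder 7
197 ÷ 7 → quotient 28, remainder 1
7 ÷ 1 → quotient 7, remainder 0

[-4; 15, 1, 4, 28, 7]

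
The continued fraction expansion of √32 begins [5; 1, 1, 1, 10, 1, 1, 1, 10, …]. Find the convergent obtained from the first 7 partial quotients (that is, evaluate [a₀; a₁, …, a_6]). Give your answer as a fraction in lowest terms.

379/67

Start with 1.
1 + 1/(1/1) = 1 + 1/1 = 2/1
10 + 1/(2/1) = 10 + 1/2 = 21/2
1 + 1/(21/2) = 1 + 2/21 = 23/21
1 + 1/(23/21) = 1 + 21/23 = 44/23
1 + 1/(44/23) = 1 + 23/44 = 67/44
5 + 1/(67/44) = 5 + 44/67 = 379/67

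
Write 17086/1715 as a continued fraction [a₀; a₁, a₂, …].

[9; 1, 25, 1, 3, 1, 12]

Apply division with remainder until the remainder is 0:
17086 = 9·1715 + 1651, so a_0 = 9
1715 = 1·1651 + 64, so a_1 = 1
1651 = 25·64 + 51, so a_2 = 25
64 = 1·51 + 13, so a_3 = 1
51 = 3·13 + 12, so a_4 = 3
13 = 1·12 + 1, so a_5 = 1
12 = 12·1 + 0, so a_6 = 12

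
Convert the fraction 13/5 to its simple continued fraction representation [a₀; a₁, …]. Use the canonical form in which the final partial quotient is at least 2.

[2; 1, 1, 2]

⌊13/5⌋ = 2, remainder 3
⌊5/3⌋ = 1, remainder 2
⌊3/2⌋ = 1, remainder 1
⌊2/1⌋ = 2, remainder 0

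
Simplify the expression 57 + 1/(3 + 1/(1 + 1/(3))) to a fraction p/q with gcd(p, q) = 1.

859/15

Work from the innermost term outward:
Start with 3.
1 + 1/(3/1) = 1 + 1/3 = 4/3
3 + 1/(4/3) = 3 + 3/4 = 15/4
57 + 1/(15/4) = 57 + 4/15 = 859/15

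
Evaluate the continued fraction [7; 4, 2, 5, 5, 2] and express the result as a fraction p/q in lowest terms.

Starting at the tail and folding back:
Start with 2.
5 + 1/(2/1) = 5 + 1/2 = 11/2
5 + 1/(11/2) = 5 + 2/11 = 57/11
2 + 1/(57/11) = 2 + 11/57 = 125/57
4 + 1/(125/57) = 4 + 57/125 = 557/125
7 + 1/(557/125) = 7 + 125/557 = 4024/557

4024/557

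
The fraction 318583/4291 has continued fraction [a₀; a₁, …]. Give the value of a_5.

3

Apply division with remainder until the remainder is 0:
318583 ÷ 4291 → quotient 74, remainder 1049
4291 ÷ 1049 → quotient 4, remainder 95
1049 ÷ 95 → quotient 11, remainder 4
95 ÷ 4 → quotient 23, remainder 3
4 ÷ 3 → quotient 1, remainder 1
3 ÷ 1 → quotient 3, remainder 0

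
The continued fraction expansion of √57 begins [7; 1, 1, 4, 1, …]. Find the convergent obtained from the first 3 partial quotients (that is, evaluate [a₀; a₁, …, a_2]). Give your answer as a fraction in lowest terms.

Starting at the tail and folding back:
Start with 1.
1 + 1/(1/1) = 1 + 1/1 = 2/1
7 + 1/(2/1) = 7 + 1/2 = 15/2

15/2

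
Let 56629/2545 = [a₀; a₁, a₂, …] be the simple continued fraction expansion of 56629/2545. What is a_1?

Run the Euclidean algorithm, recording each quotient:
56629 ÷ 2545 → quotient 22, remainder 639
2545 ÷ 639 → quotient 3, remainder 628

3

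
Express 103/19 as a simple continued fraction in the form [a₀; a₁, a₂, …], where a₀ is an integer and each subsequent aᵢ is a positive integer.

103 = 5·19 + 8, so a_0 = 5
19 = 2·8 + 3, so a_1 = 2
8 = 2·3 + 2, so a_2 = 2
3 = 1·2 + 1, so a_3 = 1
2 = 2·1 + 0, so a_4 = 2

[5; 2, 2, 1, 2]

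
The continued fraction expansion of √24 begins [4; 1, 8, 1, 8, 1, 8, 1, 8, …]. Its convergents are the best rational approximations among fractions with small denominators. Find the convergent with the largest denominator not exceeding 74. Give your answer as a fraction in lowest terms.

49/10

List convergents until the denominator exceeds the bound:
a_0 = 4: 4/1  (≤ bound)
a_1 = 1: 5/1  (≤ bound)
a_2 = 8: 44/9  (≤ bound)
a_3 = 1: 49/10  (≤ bound)
a_4 = 8: 436/89  (> 74, stop)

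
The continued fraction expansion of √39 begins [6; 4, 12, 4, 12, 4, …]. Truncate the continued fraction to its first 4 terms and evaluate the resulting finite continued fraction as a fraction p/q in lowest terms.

Start with 4.
12 + 1/(4/1) = 12 + 1/4 = 49/4
4 + 1/(49/4) = 4 + 4/49 = 200/49
6 + 1/(200/49) = 6 + 49/200 = 1249/200

1249/200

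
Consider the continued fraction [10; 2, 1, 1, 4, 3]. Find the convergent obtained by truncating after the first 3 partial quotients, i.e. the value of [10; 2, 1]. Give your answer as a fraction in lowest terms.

31/3

Start with 1.
2 + 1/(1/1) = 2 + 1/1 = 3/1
10 + 1/(3/1) = 10 + 1/3 = 31/3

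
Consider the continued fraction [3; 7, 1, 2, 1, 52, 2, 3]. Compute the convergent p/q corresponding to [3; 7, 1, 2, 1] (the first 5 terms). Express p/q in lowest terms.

Use the convergent recurrence hₖ = aₖ·hₖ₋₁ + hₖ₋₂ (and likewise for the denominators kₖ):
a_0 = 3: 3/1
a_1 = 7: 22/7
a_2 = 1: 25/8
a_3 = 2: 72/23
a_4 = 1: 97/31

97/31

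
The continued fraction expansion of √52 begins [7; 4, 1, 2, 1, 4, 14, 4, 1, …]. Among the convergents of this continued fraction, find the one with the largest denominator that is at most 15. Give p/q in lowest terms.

101/14

a_0 = 7: 7/1  (≤ bound)
a_1 = 4: 29/4  (≤ bound)
a_2 = 1: 36/5  (≤ bound)
a_3 = 2: 101/14  (≤ bound)
a_4 = 1: 137/19  (> 15, stop)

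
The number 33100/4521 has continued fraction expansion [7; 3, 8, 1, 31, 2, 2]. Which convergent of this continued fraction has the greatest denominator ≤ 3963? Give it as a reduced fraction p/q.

List convergents until the denominator exceeds the bound:
a_0 = 7: 7/1  (≤ bound)
a_1 = 3: 22/3  (≤ bound)
a_2 = 8: 183/25  (≤ bound)
a_3 = 1: 205/28  (≤ bound)
a_4 = 31: 6538/893  (≤ bound)
a_5 = 2: 13281/1814  (≤ bound)
a_6 = 2: 33100/4521  (> 3963, stop)

13281/1814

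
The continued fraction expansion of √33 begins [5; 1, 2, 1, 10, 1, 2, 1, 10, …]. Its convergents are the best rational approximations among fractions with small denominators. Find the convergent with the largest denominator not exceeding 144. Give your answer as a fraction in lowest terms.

787/137

List convergents until the denominator exceeds the bound:
a_0 = 5: 5/1  (≤ bound)
a_1 = 1: 6/1  (≤ bound)
a_2 = 2: 17/3  (≤ bound)
a_3 = 1: 23/4  (≤ bound)
a_4 = 10: 247/43  (≤ bound)
a_5 = 1: 270/47  (≤ bound)
a_6 = 2: 787/137  (≤ bound)
a_7 = 1: 1057/184  (> 144, stop)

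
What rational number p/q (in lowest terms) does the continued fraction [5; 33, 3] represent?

503/100

Use the convergent recurrence hₖ = aₖ·hₖ₋₁ + hₖ₋₂ (and likewise for the denominators kₖ):
a_0 = 5: 5/1
a_1 = 33: 166/33
a_2 = 3: 503/100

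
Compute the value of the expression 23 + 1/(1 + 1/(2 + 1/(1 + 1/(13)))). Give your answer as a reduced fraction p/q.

1306/55

Start with 13.
1 + 1/(13/1) = 1 + 1/13 = 14/13
2 + 1/(14/13) = 2 + 13/14 = 41/14
1 + 1/(41/14) = 1 + 14/41 = 55/41
23 + 1/(55/41) = 23 + 41/55 = 1306/55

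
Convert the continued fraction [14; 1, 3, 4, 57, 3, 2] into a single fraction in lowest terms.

Collapse the nested fraction from the inside out:
Start with 2.
3 + 1/(2/1) = 3 + 1/2 = 7/2
57 + 1/(7/2) = 57 + 2/7 = 401/7
4 + 1/(401/7) = 4 + 7/401 = 1611/401
3 + 1/(1611/401) = 3 + 401/1611 = 5234/1611
1 + 1/(5234/1611) = 1 + 1611/5234 = 6845/5234
14 + 1/(6845/5234) = 14 + 5234/6845 = 101064/6845

101064/6845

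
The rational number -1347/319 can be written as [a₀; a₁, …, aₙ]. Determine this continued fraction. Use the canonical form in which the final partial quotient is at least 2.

-1347 = -5·319 + 248, so a_0 = -5
319 = 1·248 + 71, so a_1 = 1
248 = 3·71 + 35, so a_2 = 3
71 = 2·35 + 1, so a_3 = 2
35 = 35·1 + 0, so a_4 = 35

[-5; 1, 3, 2, 35]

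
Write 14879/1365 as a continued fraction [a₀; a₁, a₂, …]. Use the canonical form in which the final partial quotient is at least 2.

[10; 1, 9, 27, 5]

Run the Euclidean algorithm, recording each quotient:
14879 ÷ 1365 → quotient 10, remainder 1229
1365 ÷ 1229 → quotient 1, remainder 136
1229 ÷ 136 → quotient 9, remainder 5
136 ÷ 5 → quotient 27, remainder 1
5 ÷ 1 → quotient 5, remainder 0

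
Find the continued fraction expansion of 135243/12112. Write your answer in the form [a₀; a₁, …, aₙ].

[11; 6, 43, 1, 2, 1, 1, 6]

⌊135243/12112⌋ = 11, remainder 2011
⌊12112/2011⌋ = 6, remainder 46
⌊2011/46⌋ = 43, remainder 33
⌊46/33⌋ = 1, remainder 13
⌊33/13⌋ = 2, remainder 7
⌊13/7⌋ = 1, remainder 6
⌊7/6⌋ = 1, remainder 1
⌊6/1⌋ = 6, remainder 0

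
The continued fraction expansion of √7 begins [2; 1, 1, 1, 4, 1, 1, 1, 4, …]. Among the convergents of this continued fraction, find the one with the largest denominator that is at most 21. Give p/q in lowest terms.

List convergents until the denominator exceeds the bound:
a_0 = 2: 2/1  (≤ bound)
a_1 = 1: 3/1  (≤ bound)
a_2 = 1: 5/2  (≤ bound)
a_3 = 1: 8/3  (≤ bound)
a_4 = 4: 37/14  (≤ bound)
a_5 = 1: 45/17  (≤ bound)
a_6 = 1: 82/31  (> 21, stop)

45/17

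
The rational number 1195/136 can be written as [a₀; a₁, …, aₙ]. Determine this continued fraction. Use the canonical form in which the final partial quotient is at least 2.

1195 ÷ 136 → quotient 8, remainder 107
136 ÷ 107 → quotient 1, remainder 29
107 ÷ 29 → quotient 3, remainder 20
29 ÷ 20 → quotient 1, remainder 9
20 ÷ 9 → quotient 2, remainder 2
9 ÷ 2 → quotient 4, remainder 1
2 ÷ 1 → quotient 2, remainder 0

[8; 1, 3, 1, 2, 4, 2]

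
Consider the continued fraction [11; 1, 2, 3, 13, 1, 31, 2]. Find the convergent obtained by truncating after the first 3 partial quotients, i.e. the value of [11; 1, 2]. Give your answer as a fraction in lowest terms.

35/3

Starting at the tail and folding back:
Start with 2.
1 + 1/(2/1) = 1 + 1/2 = 3/2
11 + 1/(3/2) = 11 + 2/3 = 35/3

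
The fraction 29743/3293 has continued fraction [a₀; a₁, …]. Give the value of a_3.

7

29743 = 9·3293 + 106, so a_0 = 9
3293 = 31·106 + 7, so a_1 = 31
106 = 15·7 + 1, so a_2 = 15
7 = 7·1 + 0, so a_3 = 7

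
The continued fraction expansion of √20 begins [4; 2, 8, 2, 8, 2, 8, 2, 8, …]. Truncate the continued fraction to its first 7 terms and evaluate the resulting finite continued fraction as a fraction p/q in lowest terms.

24476/5473

Start with 8.
2 + 1/(8/1) = 2 + 1/8 = 17/8
8 + 1/(17/8) = 8 + 8/17 = 144/17
2 + 1/(144/17) = 2 + 17/144 = 305/144
8 + 1/(305/144) = 8 + 144/305 = 2584/305
2 + 1/(2584/305) = 2 + 305/2584 = 5473/2584
4 + 1/(5473/2584) = 4 + 2584/5473 = 24476/5473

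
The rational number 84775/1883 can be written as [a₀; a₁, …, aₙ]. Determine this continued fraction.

[45; 47, 13, 3]

84775 ÷ 1883 → quotient 45, remainder 40
1883 ÷ 40 → quotient 47, remainder 3
40 ÷ 3 → quotient 13, remainder 1
3 ÷ 1 → quotient 3, remainder 0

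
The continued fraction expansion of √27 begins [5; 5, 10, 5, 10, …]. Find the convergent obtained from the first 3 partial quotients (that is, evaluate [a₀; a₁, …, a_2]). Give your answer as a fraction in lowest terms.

Use the convergent recurrence hₖ = aₖ·hₖ₋₁ + hₖ₋₂ (and likewise for the denominators kₖ):
a_0 = 5: 5/1
a_1 = 5: 26/5
a_2 = 10: 265/51

265/51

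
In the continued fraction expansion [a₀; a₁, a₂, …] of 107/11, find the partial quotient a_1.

⌊107/11⌋ = 9, remainder 8
⌊11/8⌋ = 1, remainder 3

1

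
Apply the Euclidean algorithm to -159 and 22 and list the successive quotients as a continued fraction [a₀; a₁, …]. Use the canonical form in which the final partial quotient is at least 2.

Run the Euclidean algorithm, recording each quotient:
-159 = -8·22 + 17, so a_0 = -8
22 = 1·17 + 5, so a_1 = 1
17 = 3·5 + 2, so a_2 = 3
5 = 2·2 + 1, so a_3 = 2
2 = 2·1 + 0, so a_4 = 2

[-8; 1, 3, 2, 2]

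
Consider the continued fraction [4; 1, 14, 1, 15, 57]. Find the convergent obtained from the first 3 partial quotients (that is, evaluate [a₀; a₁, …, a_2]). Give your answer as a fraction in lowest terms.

74/15

Collapse the nested fraction from the inside out:
Start with 14.
1 + 1/(14/1) = 1 + 1/14 = 15/14
4 + 1/(15/14) = 4 + 14/15 = 74/15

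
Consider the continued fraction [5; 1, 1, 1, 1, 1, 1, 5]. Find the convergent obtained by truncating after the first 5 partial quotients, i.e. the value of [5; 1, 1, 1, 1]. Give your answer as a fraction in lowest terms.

28/5

Build up convergents one term at a time:
a_0 = 5: 5/1
a_1 = 1: 6/1
a_2 = 1: 11/2
a_3 = 1: 17/3
a_4 = 1: 28/5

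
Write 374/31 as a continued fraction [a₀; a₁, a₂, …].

[12; 15, 2]

Run the Euclidean algorithm, recording each quotient:
⌊374/31⌋ = 12, remainder 2
⌊31/2⌋ = 15, remainder 1
⌊2/1⌋ = 2, remainder 0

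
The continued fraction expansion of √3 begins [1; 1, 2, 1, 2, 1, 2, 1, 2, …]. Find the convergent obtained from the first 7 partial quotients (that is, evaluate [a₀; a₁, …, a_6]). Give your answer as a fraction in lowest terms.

Work from the innermost term outward:
Start with 2.
1 + 1/(2/1) = 1 + 1/2 = 3/2
2 + 1/(3/2) = 2 + 2/3 = 8/3
1 + 1/(8/3) = 1 + 3/8 = 11/8
2 + 1/(11/8) = 2 + 8/11 = 30/11
1 + 1/(30/11) = 1 + 11/30 = 41/30
1 + 1/(41/30) = 1 + 30/41 = 71/41

71/41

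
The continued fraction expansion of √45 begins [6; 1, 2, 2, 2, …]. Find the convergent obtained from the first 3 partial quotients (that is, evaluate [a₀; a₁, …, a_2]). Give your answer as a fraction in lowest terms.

20/3

Start with 2.
1 + 1/(2/1) = 1 + 1/2 = 3/2
6 + 1/(3/2) = 6 + 2/3 = 20/3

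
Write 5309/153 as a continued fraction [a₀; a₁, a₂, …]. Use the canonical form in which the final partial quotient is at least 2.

⌊5309/153⌋ = 34, remainder 107
⌊153/107⌋ = 1, remainder 46
⌊107/46⌋ = 2, remainder 15
⌊46/15⌋ = 3, remainder 1
⌊15/1⌋ = 15, remainder 0

[34; 1, 2, 3, 15]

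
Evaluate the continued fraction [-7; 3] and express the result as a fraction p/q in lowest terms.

Compute successive convergents:
a_0 = -7: -7/1
a_1 = 3: -20/3

-20/3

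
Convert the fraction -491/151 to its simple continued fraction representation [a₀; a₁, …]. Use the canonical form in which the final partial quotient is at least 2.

[-4; 1, 2, 1, 37]

Apply division with remainder until the remainder is 0:
-491 = -4·151 + 113, so a_0 = -4
151 = 1·113 + 38, so a_1 = 1
113 = 2·38 + 37, so a_2 = 2
38 = 1·37 + 1, so a_3 = 1
37 = 37·1 + 0, so a_4 = 37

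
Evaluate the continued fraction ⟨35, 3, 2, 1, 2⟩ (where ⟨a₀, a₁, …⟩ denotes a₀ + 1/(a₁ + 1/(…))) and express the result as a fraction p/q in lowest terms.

953/27

Start with 2.
1 + 1/(2/1) = 1 + 1/2 = 3/2
2 + 1/(3/2) = 2 + 2/3 = 8/3
3 + 1/(8/3) = 3 + 3/8 = 27/8
35 + 1/(27/8) = 35 + 8/27 = 953/27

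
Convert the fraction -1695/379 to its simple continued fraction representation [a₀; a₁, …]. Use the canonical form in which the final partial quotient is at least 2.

[-5; 1, 1, 8, 1, 1, 10]

Run the Euclidean algorithm, recording each quotient:
⌊-1695/379⌋ = -5, remainder 200
⌊379/200⌋ = 1, remainder 179
⌊200/179⌋ = 1, remainder 21
⌊179/21⌋ = 8, remainder 11
⌊21/11⌋ = 1, remainder 10
⌊11/10⌋ = 1, remainder 1
⌊10/1⌋ = 10, remainder 0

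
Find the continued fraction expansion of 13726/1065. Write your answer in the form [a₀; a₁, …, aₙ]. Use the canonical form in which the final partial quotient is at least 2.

⌊13726/1065⌋ = 12, remainder 946
⌊1065/946⌋ = 1, remainder 119
⌊946/119⌋ = 7, remainder 113
⌊119/113⌋ = 1, remainder 6
⌊113/6⌋ = 18, remainder 5
⌊6/5⌋ = 1, remainder 1
⌊5/1⌋ = 5, remainder 0

[12; 1, 7, 1, 18, 1, 5]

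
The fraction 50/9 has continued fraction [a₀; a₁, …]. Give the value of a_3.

4

Repeatedly divide and take the remainder:
50 = 5·9 + 5, so a_0 = 5
9 = 1·5 + 4, so a_1 = 1
5 = 1·4 + 1, so a_2 = 1
4 = 4·1 + 0, so a_3 = 4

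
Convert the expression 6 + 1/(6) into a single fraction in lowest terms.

37/6

Use the convergent recurrence hₖ = aₖ·hₖ₋₁ + hₖ₋₂ (and likewise for the denominators kₖ):
a_0 = 6: 6/1
a_1 = 6: 37/6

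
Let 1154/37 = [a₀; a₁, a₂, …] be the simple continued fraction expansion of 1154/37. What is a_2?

⌊1154/37⌋ = 31, remainder 7
⌊37/7⌋ = 5, remainder 2
⌊7/2⌋ = 3, remainder 1

3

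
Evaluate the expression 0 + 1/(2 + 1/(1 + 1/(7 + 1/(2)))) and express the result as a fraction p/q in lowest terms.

17/49

Start with 2.
7 + 1/(2/1) = 7 + 1/2 = 15/2
1 + 1/(15/2) = 1 + 2/15 = 17/15
2 + 1/(17/15) = 2 + 15/17 = 49/17
0 + 1/(49/17) = 0 + 17/49 = 17/49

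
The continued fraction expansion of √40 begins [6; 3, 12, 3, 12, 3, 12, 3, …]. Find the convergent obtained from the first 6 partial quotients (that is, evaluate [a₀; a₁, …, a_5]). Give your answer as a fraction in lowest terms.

Start with 3.
12 + 1/(3/1) = 12 + 1/3 = 37/3
3 + 1/(37/3) = 3 + 3/37 = 114/37
12 + 1/(114/37) = 12 + 37/114 = 1405/114
3 + 1/(1405/114) = 3 + 114/1405 = 4329/1405
6 + 1/(4329/1405) = 6 + 1405/4329 = 27379/4329

27379/4329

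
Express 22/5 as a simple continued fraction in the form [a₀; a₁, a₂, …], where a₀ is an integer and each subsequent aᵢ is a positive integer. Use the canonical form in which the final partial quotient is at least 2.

Run the Euclidean algorithm, recording each quotient:
22 ÷ 5 → quotient 4, remainder 2
5 ÷ 2 → quotient 2, remainder 1
2 ÷ 1 → quotient 2, remainder 0

[4; 2, 2]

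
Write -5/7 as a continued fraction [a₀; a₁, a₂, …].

⌊-5/7⌋ = -1, remainder 2
⌊7/2⌋ = 3, remainder 1
⌊2/1⌋ = 2, remainder 0

[-1; 3, 2]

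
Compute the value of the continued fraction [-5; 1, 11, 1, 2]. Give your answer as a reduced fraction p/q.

Start with 2.
1 + 1/(2/1) = 1 + 1/2 = 3/2
11 + 1/(3/2) = 11 + 2/3 = 35/3
1 + 1/(35/3) = 1 + 3/35 = 38/35
-5 + 1/(38/35) = -5 + 35/38 = -155/38

-155/38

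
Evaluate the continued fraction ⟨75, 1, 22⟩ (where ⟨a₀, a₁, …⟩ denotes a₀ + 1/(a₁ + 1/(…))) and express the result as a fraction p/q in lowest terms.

Start with 22.
1 + 1/(22/1) = 1 + 1/22 = 23/22
75 + 1/(23/22) = 75 + 22/23 = 1747/23

1747/23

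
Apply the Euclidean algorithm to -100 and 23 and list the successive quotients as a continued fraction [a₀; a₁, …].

⌊-100/23⌋ = -5, remainder 15
⌊23/15⌋ = 1, remainder 8
⌊15/8⌋ = 1, remainder 7
⌊8/7⌋ = 1, remainder 1
⌊7/1⌋ = 7, remainder 0

[-5; 1, 1, 1, 7]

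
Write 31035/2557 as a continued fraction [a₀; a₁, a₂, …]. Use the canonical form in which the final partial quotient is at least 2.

31035 ÷ 2557 → quotient 12, remainder 351
2557 ÷ 351 → quotient 7, remainder 100
351 ÷ 100 → quotient 3, remainder 51
100 ÷ 51 → quotient 1, remainder 49
51 ÷ 49 → quotient 1, remainder 2
49 ÷ 2 → quotient 24, remainder 1
2 ÷ 1 → quotient 2, remainder 0

[12; 7, 3, 1, 1, 24, 2]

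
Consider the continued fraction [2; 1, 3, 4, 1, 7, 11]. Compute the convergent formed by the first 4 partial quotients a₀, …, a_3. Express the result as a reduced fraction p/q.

Start with 4.
3 + 1/(4/1) = 3 + 1/4 = 13/4
1 + 1/(13/4) = 1 + 4/13 = 17/13
2 + 1/(17/13) = 2 + 13/17 = 47/17

47/17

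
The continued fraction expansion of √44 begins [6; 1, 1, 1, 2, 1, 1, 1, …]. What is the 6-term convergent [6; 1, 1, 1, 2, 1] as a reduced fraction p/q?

73/11

a_0 = 6: 6/1
a_1 = 1: 7/1
a_2 = 1: 13/2
a_3 = 1: 20/3
a_4 = 2: 53/8
a_5 = 1: 73/11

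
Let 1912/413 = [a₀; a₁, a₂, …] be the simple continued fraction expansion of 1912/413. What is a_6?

15

1912 ÷ 413 → quotient 4, remainder 260
413 ÷ 260 → quotient 1, remainder 153
260 ÷ 153 → quotient 1, remainder 107
153 ÷ 107 → quotient 1, remainder 46
107 ÷ 46 → quotient 2, remainder 15
46 ÷ 15 → quotient 3, remainder 1
15 ÷ 1 → quotient 15, remainder 0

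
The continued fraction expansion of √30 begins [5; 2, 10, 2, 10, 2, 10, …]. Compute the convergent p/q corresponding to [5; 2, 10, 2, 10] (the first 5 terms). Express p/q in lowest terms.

Compute successive convergents:
a_0 = 5: 5/1
a_1 = 2: 11/2
a_2 = 10: 115/21
a_3 = 2: 241/44
a_4 = 10: 2525/461

2525/461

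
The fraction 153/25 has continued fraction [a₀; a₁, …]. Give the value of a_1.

153 ÷ 25 → quotient 6, remainder 3
25 ÷ 3 → quotient 8, remainder 1

8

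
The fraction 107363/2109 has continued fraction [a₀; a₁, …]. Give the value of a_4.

3

Repeatedly divide and take the remainder:
107363 = 50·2109 + 1913, so a_0 = 50
2109 = 1·1913 + 196, so a_1 = 1
1913 = 9·196 + 149, so a_2 = 9
196 = 1·149 + 47, so a_3 = 1
149 = 3·47 + 8, so a_4 = 3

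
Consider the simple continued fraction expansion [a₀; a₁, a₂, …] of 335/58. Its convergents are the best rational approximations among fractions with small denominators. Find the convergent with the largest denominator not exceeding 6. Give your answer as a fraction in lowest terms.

23/4

a_0 = 5: 5/1  (≤ bound)
a_1 = 1: 6/1  (≤ bound)
a_2 = 3: 23/4  (≤ bound)
a_3 = 2: 52/9  (> 6, stop)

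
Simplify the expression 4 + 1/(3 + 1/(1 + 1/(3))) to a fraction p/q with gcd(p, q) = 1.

Build up convergents one term at a time:
a_0 = 4: 4/1
a_1 = 3: 13/3
a_2 = 1: 17/4
a_3 = 3: 64/15

64/15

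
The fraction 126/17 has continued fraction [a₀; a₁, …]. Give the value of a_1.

2

126 ÷ 17 → quotient 7, remainder 7
17 ÷ 7 → quotient 2, remainder 3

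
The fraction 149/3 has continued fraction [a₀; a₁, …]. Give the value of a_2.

Run the Euclidean algorithm, recording each quotient:
149 ÷ 3 → quotient 49, remainder 2
3 ÷ 2 → quotient 1, remainder 1
2 ÷ 1 → quotient 2, remainder 0

2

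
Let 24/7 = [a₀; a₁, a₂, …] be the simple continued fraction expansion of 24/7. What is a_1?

Apply division with remainder until the remainder is 0:
24 = 3·7 + 3, so a_0 = 3
7 = 2·3 + 1, so a_1 = 2

2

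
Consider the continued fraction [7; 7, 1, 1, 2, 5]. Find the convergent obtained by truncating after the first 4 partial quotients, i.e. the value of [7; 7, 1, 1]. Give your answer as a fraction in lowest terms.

Compute successive convergents:
a_0 = 7: 7/1
a_1 = 7: 50/7
a_2 = 1: 57/8
a_3 = 1: 107/15

107/15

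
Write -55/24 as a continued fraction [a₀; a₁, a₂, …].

⌊-55/24⌋ = -3, remainder 17
⌊24/17⌋ = 1, remainder 7
⌊17/7⌋ = 2, remainder 3
⌊7/3⌋ = 2, remainder 1
⌊3/1⌋ = 3, remainder 0

[-3; 1, 2, 2, 3]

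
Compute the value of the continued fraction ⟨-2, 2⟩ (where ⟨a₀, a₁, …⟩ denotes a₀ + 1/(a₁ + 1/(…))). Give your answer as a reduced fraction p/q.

-3/2

Start with 2.
-2 + 1/(2/1) = -2 + 1/2 = -3/2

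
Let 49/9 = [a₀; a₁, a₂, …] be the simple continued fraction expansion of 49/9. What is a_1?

2

⌊49/9⌋ = 5, remainder 4
⌊9/4⌋ = 2, remainder 1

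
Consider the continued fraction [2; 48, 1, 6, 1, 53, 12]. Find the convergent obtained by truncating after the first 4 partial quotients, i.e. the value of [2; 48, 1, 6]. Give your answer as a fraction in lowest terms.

691/342

Use the convergent recurrence hₖ = aₖ·hₖ₋₁ + hₖ₋₂ (and likewise for the denominators kₖ):
a_0 = 2: 2/1
a_1 = 48: 97/48
a_2 = 1: 99/49
a_3 = 6: 691/342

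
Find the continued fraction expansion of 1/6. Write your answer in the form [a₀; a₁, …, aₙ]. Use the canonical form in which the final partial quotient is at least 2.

[0; 6]

⌊1/6⌋ = 0, remainder 1
⌊6/1⌋ = 6, remainder 0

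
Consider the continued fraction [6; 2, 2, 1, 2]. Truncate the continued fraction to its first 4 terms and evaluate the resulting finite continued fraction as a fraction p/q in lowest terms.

Start with 1.
2 + 1/(1/1) = 2 + 1/1 = 3/1
2 + 1/(3/1) = 2 + 1/3 = 7/3
6 + 1/(7/3) = 6 + 3/7 = 45/7

45/7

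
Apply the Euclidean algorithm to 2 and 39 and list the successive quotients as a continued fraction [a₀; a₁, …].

[0; 19, 2]

⌊2/39⌋ = 0, remainder 2
⌊39/2⌋ = 19, remainder 1
⌊2/1⌋ = 2, remainder 0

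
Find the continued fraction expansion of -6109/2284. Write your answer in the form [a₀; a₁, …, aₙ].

[-3; 3, 13, 1, 1, 27]

-6109 ÷ 2284 → quotient -3, remainder 743
2284 ÷ 743 → quotient 3, remainder 55
743 ÷ 55 → quotient 13, remainder 28
55 ÷ 28 → quotient 1, remainder 27
28 ÷ 27 → quotient 1, remainder 1
27 ÷ 1 → quotient 27, remainder 0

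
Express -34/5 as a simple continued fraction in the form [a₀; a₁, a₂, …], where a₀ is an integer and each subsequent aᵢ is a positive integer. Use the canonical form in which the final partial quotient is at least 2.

Apply division with remainder until the remainder is 0:
-34 ÷ 5 → quotient -7, remainder 1
5 ÷ 1 → quotient 5, remainder 0

[-7; 5]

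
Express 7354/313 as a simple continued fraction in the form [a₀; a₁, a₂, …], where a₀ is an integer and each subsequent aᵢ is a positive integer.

Repeatedly divide and take the remainder:
⌊7354/313⌋ = 23, remainder 155
⌊313/155⌋ = 2, remainder 3
⌊155/3⌋ = 51, remainder 2
⌊3/2⌋ = 1, remainder 1
⌊2/1⌋ = 2, remainder 0

[23; 2, 51, 1, 2]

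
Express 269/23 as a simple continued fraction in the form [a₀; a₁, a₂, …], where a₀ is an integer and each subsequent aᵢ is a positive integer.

Apply division with remainder until the remainder is 0:
⌊269/23⌋ = 11, remainder 16
⌊23/16⌋ = 1, remainder 7
⌊16/7⌋ = 2, remainder 2
⌊7/2⌋ = 3, remainder 1
⌊2/1⌋ = 2, remainder 0

[11; 1, 2, 3, 2]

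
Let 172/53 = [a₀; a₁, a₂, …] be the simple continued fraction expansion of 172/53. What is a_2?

172 ÷ 53 → quotient 3, remainder 13
53 ÷ 13 → quotient 4, remainder 1
13 ÷ 1 → quotient 13, remainder 0

13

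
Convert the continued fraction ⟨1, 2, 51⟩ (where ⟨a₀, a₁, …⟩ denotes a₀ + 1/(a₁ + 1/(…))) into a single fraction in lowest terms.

Use the convergent recurrence hₖ = aₖ·hₖ₋₁ + hₖ₋₂ (and likewise for the denominators kₖ):
a_0 = 1: 1/1
a_1 = 2: 3/2
a_2 = 51: 154/103

154/103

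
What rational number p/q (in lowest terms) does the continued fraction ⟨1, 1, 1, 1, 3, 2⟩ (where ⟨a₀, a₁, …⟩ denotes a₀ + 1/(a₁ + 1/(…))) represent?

41/25

a_0 = 1: 1/1
a_1 = 1: 2/1
a_2 = 1: 3/2
a_3 = 1: 5/3
a_4 = 3: 18/11
a_5 = 2: 41/25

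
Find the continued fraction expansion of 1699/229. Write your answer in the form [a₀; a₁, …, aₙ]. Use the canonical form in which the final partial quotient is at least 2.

⌊1699/229⌋ = 7, remainder 96
⌊229/96⌋ = 2, remainder 37
⌊96/37⌋ = 2, remainder 22
⌊37/22⌋ = 1, remainder 15
⌊22/15⌋ = 1, remainder 7
⌊15/7⌋ = 2, remainder 1
⌊7/1⌋ = 7, remainder 0

[7; 2, 2, 1, 1, 2, 7]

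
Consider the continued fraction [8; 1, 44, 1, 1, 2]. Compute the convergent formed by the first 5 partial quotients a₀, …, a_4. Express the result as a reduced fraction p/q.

a_0 = 8: 8/1
a_1 = 1: 9/1
a_2 = 44: 404/45
a_3 = 1: 413/46
a_4 = 1: 817/91

817/91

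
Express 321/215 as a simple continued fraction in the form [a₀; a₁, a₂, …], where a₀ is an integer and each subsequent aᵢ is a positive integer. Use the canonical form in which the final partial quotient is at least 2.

Apply division with remainder until the remainder is 0:
321 = 1·215 + 106, so a_0 = 1
215 = 2·106 + 3, so a_1 = 2
106 = 35·3 + 1, so a_2 = 35
3 = 3·1 + 0, so a_3 = 3

[1; 2, 35, 3]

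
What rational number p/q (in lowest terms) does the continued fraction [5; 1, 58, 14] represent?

4948/827

Starting at the tail and folding back:
Start with 14.
58 + 1/(14/1) = 58 + 1/14 = 813/14
1 + 1/(813/14) = 1 + 14/813 = 827/813
5 + 1/(827/813) = 5 + 813/827 = 4948/827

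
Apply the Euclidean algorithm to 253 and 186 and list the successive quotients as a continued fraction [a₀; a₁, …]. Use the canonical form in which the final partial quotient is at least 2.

⌊253/186⌋ = 1, remainder 67
⌊186/67⌋ = 2, remainder 52
⌊67/52⌋ = 1, remainder 15
⌊52/15⌋ = 3, remainder 7
⌊15/7⌋ = 2, remainder 1
⌊7/1⌋ = 7, remainder 0

[1; 2, 1, 3, 2, 7]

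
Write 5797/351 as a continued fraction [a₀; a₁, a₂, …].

Apply division with remainder until the remainder is 0:
⌊5797/351⌋ = 16, remainder 181
⌊351/181⌋ = 1, remainder 170
⌊181/170⌋ = 1, remainder 11
⌊170/11⌋ = 15, remainder 5
⌊11/5⌋ = 2, remainder 1
⌊5/1⌋ = 5, remainder 0

[16; 1, 1, 15, 2, 5]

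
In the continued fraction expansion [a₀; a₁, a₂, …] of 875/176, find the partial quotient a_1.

1

875 ÷ 176 → quotient 4, remainder 171
176 ÷ 171 → quotient 1, remainder 5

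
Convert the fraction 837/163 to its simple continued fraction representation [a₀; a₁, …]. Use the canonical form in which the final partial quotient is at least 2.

Run the Euclidean algorithm, recording each quotient:
837 = 5·163 + 22, so a_0 = 5
163 = 7·22 + 9, so a_1 = 7
22 = 2·9 + 4, so a_2 = 2
9 = 2·4 + 1, so a_3 = 2
4 = 4·1 + 0, so a_4 = 4

[5; 7, 2, 2, 4]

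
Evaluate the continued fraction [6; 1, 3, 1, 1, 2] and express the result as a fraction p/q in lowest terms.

156/23

Compute successive convergents:
a_0 = 6: 6/1
a_1 = 1: 7/1
a_2 = 3: 27/4
a_3 = 1: 34/5
a_4 = 1: 61/9
a_5 = 2: 156/23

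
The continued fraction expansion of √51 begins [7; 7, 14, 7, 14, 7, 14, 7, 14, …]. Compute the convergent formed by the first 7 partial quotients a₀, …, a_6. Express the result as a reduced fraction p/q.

7068593/989801

Start with 14.
7 + 1/(14/1) = 7 + 1/14 = 99/14
14 + 1/(99/14) = 14 + 14/99 = 1400/99
7 + 1/(1400/99) = 7 + 99/1400 = 9899/1400
14 + 1/(9899/1400) = 14 + 1400/9899 = 139986/9899
7 + 1/(139986/9899) = 7 + 9899/139986 = 989801/139986
7 + 1/(989801/139986) = 7 + 139986/989801 = 7068593/989801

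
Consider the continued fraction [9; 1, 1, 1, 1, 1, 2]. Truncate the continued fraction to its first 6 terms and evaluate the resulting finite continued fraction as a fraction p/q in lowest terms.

77/8

Work from the innermost term outward:
Start with 1.
1 + 1/(1/1) = 1 + 1/1 = 2/1
1 + 1/(2/1) = 1 + 1/2 = 3/2
1 + 1/(3/2) = 1 + 2/3 = 5/3
1 + 1/(5/3) = 1 + 3/5 = 8/5
9 + 1/(8/5) = 9 + 5/8 = 77/8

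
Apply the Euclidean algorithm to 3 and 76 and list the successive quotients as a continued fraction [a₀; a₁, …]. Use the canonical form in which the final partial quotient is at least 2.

Repeatedly divide and take the remainder:
3 = 0·76 + 3, so a_0 = 0
76 = 25·3 + 1, so a_1 = 25
3 = 3·1 + 0, so a_2 = 3

[0; 25, 3]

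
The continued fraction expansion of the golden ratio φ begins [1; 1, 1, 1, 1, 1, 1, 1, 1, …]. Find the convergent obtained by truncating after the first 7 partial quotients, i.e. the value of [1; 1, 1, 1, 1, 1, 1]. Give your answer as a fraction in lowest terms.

Use the convergent recurrence hₖ = aₖ·hₖ₋₁ + hₖ₋₂ (and likewise for the denominators kₖ):
a_0 = 1: 1/1
a_1 = 1: 2/1
a_2 = 1: 3/2
a_3 = 1: 5/3
a_4 = 1: 8/5
a_5 = 1: 13/8
a_6 = 1: 21/13

21/13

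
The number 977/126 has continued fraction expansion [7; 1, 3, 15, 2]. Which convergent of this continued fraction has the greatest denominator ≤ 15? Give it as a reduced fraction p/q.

31/4

a_0 = 7: 7/1  (≤ bound)
a_1 = 1: 8/1  (≤ bound)
a_2 = 3: 31/4  (≤ bound)
a_3 = 15: 473/61  (> 15, stop)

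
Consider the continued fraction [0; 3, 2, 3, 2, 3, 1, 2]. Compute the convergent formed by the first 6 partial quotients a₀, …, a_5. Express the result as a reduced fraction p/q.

55/189

Work from the innermost term outward:
Start with 3.
2 + 1/(3/1) = 2 + 1/3 = 7/3
3 + 1/(7/3) = 3 + 3/7 = 24/7
2 + 1/(24/7) = 2 + 7/24 = 55/24
3 + 1/(55/24) = 3 + 24/55 = 189/55
0 + 1/(189/55) = 0 + 55/189 = 55/189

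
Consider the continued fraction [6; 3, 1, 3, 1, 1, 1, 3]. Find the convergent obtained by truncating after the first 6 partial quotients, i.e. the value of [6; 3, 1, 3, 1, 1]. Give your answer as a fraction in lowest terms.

213/34

Start with 1.
1 + 1/(1/1) = 1 + 1/1 = 2/1
3 + 1/(2/1) = 3 + 1/2 = 7/2
1 + 1/(7/2) = 1 + 2/7 = 9/7
3 + 1/(9/7) = 3 + 7/9 = 34/9
6 + 1/(34/9) = 6 + 9/34 = 213/34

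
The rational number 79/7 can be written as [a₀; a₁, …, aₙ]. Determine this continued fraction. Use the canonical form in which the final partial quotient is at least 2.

⌊79/7⌋ = 11, remainder 2
⌊7/2⌋ = 3, remainder 1
⌊2/1⌋ = 2, remainder 0

[11; 3, 2]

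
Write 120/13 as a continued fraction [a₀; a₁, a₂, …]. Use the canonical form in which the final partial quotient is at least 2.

[9; 4, 3]

120 = 9·13 + 3, so a_0 = 9
13 = 4·3 + 1, so a_1 = 4
3 = 3·1 + 0, so a_2 = 3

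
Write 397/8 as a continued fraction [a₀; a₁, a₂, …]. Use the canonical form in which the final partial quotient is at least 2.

[49; 1, 1, 1, 2]

Repeatedly divide and take the remainder:
397 ÷ 8 → quotient 49, remainder 5
8 ÷ 5 → quotient 1, remainder 3
5 ÷ 3 → quotient 1, remainder 2
3 ÷ 2 → quotient 1, remainder 1
2 ÷ 1 → quotient 2, remainder 0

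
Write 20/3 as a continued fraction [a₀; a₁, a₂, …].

Run the Euclidean algorithm, recording each quotient:
20 = 6·3 + 2, so a_0 = 6
3 = 1·2 + 1, so a_1 = 1
2 = 2·1 + 0, so a_2 = 2

[6; 1, 2]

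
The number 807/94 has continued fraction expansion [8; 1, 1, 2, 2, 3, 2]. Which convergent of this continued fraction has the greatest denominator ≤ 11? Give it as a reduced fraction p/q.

43/5

List convergents until the denominator exceeds the bound:
a_0 = 8: 8/1  (≤ bound)
a_1 = 1: 9/1  (≤ bound)
a_2 = 1: 17/2  (≤ bound)
a_3 = 2: 43/5  (≤ bound)
a_4 = 2: 103/12  (> 11, stop)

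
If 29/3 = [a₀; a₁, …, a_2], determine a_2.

2

29 ÷ 3 → quotient 9, remainder 2
3 ÷ 2 → quotient 1, remainder 1
2 ÷ 1 → quotient 2, remainder 0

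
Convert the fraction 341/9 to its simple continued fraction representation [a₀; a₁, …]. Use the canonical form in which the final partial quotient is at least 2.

Repeatedly divide and take the remainder:
341 = 37·9 + 8, so a_0 = 37
9 = 1·8 + 1, so a_1 = 1
8 = 8·1 + 0, so a_2 = 8

[37; 1, 8]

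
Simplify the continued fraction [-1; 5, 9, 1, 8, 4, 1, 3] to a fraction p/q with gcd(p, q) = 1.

a_0 = -1: -1/1
a_1 = 5: -4/5
a_2 = 9: -37/46
a_3 = 1: -41/51
a_4 = 8: -365/454
a_5 = 4: -1501/1867
a_6 = 1: -1866/2321
a_7 = 3: -7099/8830

-7099/8830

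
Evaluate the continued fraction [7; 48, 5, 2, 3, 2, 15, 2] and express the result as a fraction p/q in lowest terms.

a_0 = 7: 7/1
a_1 = 48: 337/48
a_2 = 5: 1692/241
a_3 = 2: 3721/530
a_4 = 3: 12855/1831
a_5 = 2: 29431/4192
a_6 = 15: 454320/64711
a_7 = 2: 938071/133614

938071/133614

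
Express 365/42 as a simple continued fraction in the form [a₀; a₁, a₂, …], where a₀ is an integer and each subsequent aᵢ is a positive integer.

365 ÷ 42 → quotient 8, remainder 29
42 ÷ 29 → quotient 1, remainder 13
29 ÷ 13 → quotient 2, remainder 3
13 ÷ 3 → quotient 4, remainder 1
3 ÷ 1 → quotient 3, remainder 0

[8; 1, 2, 4, 3]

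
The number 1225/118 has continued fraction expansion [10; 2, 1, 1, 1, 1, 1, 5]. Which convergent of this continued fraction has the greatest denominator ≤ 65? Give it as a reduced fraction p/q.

218/21

List convergents until the denominator exceeds the bound:
a_0 = 10: 10/1  (≤ bound)
a_1 = 2: 21/2  (≤ bound)
a_2 = 1: 31/3  (≤ bound)
a_3 = 1: 52/5  (≤ bound)
a_4 = 1: 83/8  (≤ bound)
a_5 = 1: 135/13  (≤ bound)
a_6 = 1: 218/21  (≤ bound)
a_7 = 5: 1225/118  (> 65, stop)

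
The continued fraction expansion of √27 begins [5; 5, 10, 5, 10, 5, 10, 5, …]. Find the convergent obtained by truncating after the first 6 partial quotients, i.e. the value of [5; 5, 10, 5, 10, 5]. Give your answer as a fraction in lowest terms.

70226/13515

Start with 5.
10 + 1/(5/1) = 10 + 1/5 = 51/5
5 + 1/(51/5) = 5 + 5/51 = 260/51
10 + 1/(260/51) = 10 + 51/260 = 2651/260
5 + 1/(2651/260) = 5 + 260/2651 = 13515/2651
5 + 1/(13515/2651) = 5 + 2651/13515 = 70226/13515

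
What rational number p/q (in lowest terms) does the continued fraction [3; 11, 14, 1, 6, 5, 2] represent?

Work from the innermost term outward:
Start with 2.
5 + 1/(2/1) = 5 + 1/2 = 11/2
6 + 1/(11/2) = 6 + 2/11 = 68/11
1 + 1/(68/11) = 1 + 11/68 = 79/68
14 + 1/(79/68) = 14 + 68/79 = 1174/79
11 + 1/(1174/79) = 11 + 79/1174 = 12993/1174
3 + 1/(12993/1174) = 3 + 1174/12993 = 40153/12993

40153/12993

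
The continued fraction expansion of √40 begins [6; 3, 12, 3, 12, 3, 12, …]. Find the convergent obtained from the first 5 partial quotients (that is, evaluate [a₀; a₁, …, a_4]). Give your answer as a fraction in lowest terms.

Start with 12.
3 + 1/(12/1) = 3 + 1/12 = 37/12
12 + 1/(37/12) = 12 + 12/37 = 456/37
3 + 1/(456/37) = 3 + 37/456 = 1405/456
6 + 1/(1405/456) = 6 + 456/1405 = 8886/1405

8886/1405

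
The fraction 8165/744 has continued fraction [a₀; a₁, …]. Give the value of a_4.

3

⌊8165/744⌋ = 10, remainder 725
⌊744/725⌋ = 1, remainder 19
⌊725/19⌋ = 38, remainder 3
⌊19/3⌋ = 6, remainder 1
⌊3/1⌋ = 3, remainder 0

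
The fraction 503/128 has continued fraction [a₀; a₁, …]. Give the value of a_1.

Repeatedly divide and take the remainder:
503 ÷ 128 → quotient 3, remainder 119
128 ÷ 119 → quotient 1, remainder 9

1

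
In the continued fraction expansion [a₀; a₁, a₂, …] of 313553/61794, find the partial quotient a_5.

313553 ÷ 61794 → quotient 5, remainder 4583
61794 ÷ 4583 → quotient 13, remainder 2215
4583 ÷ 2215 → quotient 2, remainder 153
2215 ÷ 153 → quotient 14, remainder 73
153 ÷ 73 → quotient 2, remainder 7
73 ÷ 7 → quotient 10, remainder 3

10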